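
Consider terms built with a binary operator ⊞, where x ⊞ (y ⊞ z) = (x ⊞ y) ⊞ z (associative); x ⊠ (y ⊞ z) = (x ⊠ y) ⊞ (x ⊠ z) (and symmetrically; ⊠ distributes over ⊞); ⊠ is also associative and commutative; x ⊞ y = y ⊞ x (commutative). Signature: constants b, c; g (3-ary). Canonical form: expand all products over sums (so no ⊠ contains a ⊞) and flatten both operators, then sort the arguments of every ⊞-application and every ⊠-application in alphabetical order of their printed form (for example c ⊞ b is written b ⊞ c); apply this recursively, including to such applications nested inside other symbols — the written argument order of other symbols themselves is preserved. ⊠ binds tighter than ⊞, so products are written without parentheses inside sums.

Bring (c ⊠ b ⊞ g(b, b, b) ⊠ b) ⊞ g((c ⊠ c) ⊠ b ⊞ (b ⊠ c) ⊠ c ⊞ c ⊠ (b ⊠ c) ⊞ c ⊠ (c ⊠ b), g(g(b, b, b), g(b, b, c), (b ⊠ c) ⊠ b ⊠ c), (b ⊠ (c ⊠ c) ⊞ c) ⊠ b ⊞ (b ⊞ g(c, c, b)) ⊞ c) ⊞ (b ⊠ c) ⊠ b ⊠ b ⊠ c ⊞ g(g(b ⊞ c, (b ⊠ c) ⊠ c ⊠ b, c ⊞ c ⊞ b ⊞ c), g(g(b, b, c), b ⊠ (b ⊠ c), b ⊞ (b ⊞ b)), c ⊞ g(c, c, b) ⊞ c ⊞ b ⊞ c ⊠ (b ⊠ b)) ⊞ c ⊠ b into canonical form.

Answer: b ⊠ b ⊠ b ⊠ c ⊠ c ⊞ b ⊠ c ⊞ b ⊠ c ⊞ b ⊠ g(b, b, b) ⊞ g(b ⊠ c ⊠ c ⊞ b ⊠ c ⊠ c ⊞ b ⊠ c ⊠ c ⊞ b ⊠ c ⊠ c, g(g(b, b, b), g(b, b, c), b ⊠ b ⊠ c ⊠ c), b ⊞ b ⊠ b ⊠ c ⊠ c ⊞ b ⊠ c ⊞ c ⊞ g(c, c, b)) ⊞ g(g(b ⊞ c, b ⊠ b ⊠ c ⊠ c, b ⊞ c ⊞ c ⊞ c), g(g(b, b, c), b ⊠ b ⊠ c, b ⊞ b ⊞ b), b ⊞ b ⊠ b ⊠ c ⊞ c ⊞ c ⊞ g(c, c, b))

Derivation:
Expand:  b ⊠ c ⊞ b ⊠ g(b, b, b) ⊞ g(b ⊠ c ⊠ c ⊞ b ⊠ c ⊠ c ⊞ b ⊠ c ⊠ c ⊞ b ⊠ c ⊠ c, g(g(b, b, b), g(b, b, c), b ⊠ b ⊠ c ⊠ c), b ⊞ b ⊠ b ⊠ c ⊠ c ⊞ b ⊠ c ⊞ c ⊞ g(c, c, b)) ⊞ b ⊠ b ⊠ b ⊠ c ⊠ c ⊞ g(g(b ⊞ c, b ⊠ b ⊠ c ⊠ c, b ⊞ c ⊞ c ⊞ c), g(g(b, b, c), b ⊠ b ⊠ c, b ⊞ b ⊞ b), b ⊞ b ⊠ b ⊠ c ⊞ c ⊞ c ⊞ g(c, c, b)) ⊞ b ⊠ c
Order the arguments:  b ⊠ b ⊠ b ⊠ c ⊠ c ⊞ b ⊠ c ⊞ b ⊠ c ⊞ b ⊠ g(b, b, b) ⊞ g(b ⊠ c ⊠ c ⊞ b ⊠ c ⊠ c ⊞ b ⊠ c ⊠ c ⊞ b ⊠ c ⊠ c, g(g(b, b, b), g(b, b, c), b ⊠ b ⊠ c ⊠ c), b ⊞ b ⊠ b ⊠ c ⊠ c ⊞ b ⊠ c ⊞ c ⊞ g(c, c, b)) ⊞ g(g(b ⊞ c, b ⊠ b ⊠ c ⊠ c, b ⊞ c ⊞ c ⊞ c), g(g(b, b, c), b ⊠ b ⊠ c, b ⊞ b ⊞ b), b ⊞ b ⊠ b ⊠ c ⊞ c ⊞ c ⊞ g(c, c, b))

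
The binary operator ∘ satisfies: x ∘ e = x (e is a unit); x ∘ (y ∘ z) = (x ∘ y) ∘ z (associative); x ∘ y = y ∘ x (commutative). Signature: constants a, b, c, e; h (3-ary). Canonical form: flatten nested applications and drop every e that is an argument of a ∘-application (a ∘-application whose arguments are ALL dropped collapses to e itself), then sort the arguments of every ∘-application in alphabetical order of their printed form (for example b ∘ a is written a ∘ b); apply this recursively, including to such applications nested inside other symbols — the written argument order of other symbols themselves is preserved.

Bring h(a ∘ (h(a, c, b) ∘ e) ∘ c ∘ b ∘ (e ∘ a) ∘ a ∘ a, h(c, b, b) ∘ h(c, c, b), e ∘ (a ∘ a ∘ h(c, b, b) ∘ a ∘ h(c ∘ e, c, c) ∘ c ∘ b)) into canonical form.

Work inside:  e ∘ (a ∘ a ∘ h(c, b, b) ∘ a ∘ h(c ∘ e, c, c) ∘ c ∘ b)
Flatten:  e ∘ a ∘ a ∘ h(c, b, b) ∘ a ∘ h(c ∘ e, c, c) ∘ c ∘ b
Canonicalize subterm:  h(c ∘ e, c, c)  →  h(c, c, c)
Units out:  drop e
Order the arguments:  a ∘ a ∘ a ∘ b ∘ c ∘ h(c, b, b) ∘ h(c, c, c)
Reassemble:  h(a ∘ a ∘ a ∘ a ∘ b ∘ c ∘ h(a, c, b), h(c, b, b) ∘ h(c, c, b), a ∘ a ∘ a ∘ b ∘ c ∘ h(c, b, b) ∘ h(c, c, c))

Answer: h(a ∘ a ∘ a ∘ a ∘ b ∘ c ∘ h(a, c, b), h(c, b, b) ∘ h(c, c, b), a ∘ a ∘ a ∘ b ∘ c ∘ h(c, b, b) ∘ h(c, c, c))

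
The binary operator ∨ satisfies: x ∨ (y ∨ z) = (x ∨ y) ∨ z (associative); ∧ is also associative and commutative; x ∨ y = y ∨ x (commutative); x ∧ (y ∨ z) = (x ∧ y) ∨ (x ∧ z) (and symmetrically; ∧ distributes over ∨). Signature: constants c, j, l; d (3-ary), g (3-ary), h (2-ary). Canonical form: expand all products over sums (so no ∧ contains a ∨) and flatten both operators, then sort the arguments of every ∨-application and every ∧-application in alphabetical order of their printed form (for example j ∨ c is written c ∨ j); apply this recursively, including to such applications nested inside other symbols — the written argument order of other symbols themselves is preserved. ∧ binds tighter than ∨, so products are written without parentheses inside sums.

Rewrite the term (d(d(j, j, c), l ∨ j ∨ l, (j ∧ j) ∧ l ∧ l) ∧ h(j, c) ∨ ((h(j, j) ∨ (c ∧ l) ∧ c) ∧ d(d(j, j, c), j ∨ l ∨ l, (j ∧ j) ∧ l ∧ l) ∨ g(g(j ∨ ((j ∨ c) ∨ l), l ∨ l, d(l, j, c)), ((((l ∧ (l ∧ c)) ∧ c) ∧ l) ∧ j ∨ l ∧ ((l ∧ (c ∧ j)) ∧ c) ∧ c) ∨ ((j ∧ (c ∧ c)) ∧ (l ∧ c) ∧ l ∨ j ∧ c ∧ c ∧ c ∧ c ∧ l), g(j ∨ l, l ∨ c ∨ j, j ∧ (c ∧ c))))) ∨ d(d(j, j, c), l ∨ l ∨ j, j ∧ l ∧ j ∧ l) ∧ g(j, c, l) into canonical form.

Distribute:  d(d(j, j, c), j ∨ l ∨ l, j ∧ j ∧ l ∧ l) ∧ h(j, c) ∨ d(d(j, j, c), j ∨ l ∨ l, j ∧ j ∧ l ∧ l) ∧ h(j, j) ∨ c ∧ c ∧ d(d(j, j, c), j ∨ l ∨ l, j ∧ j ∧ l ∧ l) ∧ l ∨ g(g(c ∨ j ∨ j ∨ l, l ∨ l, d(l, j, c)), c ∧ c ∧ c ∧ c ∧ j ∧ l ∨ c ∧ c ∧ c ∧ j ∧ l ∧ l ∨ c ∧ c ∧ c ∧ j ∧ l ∧ l ∨ c ∧ c ∧ j ∧ l ∧ l ∧ l, g(j ∨ l, c ∨ j ∨ l, c ∧ c ∧ j)) ∨ d(d(j, j, c), j ∨ l ∨ l, j ∧ j ∧ l ∧ l) ∧ g(j, c, l)
Sort arguments:  c ∧ c ∧ d(d(j, j, c), j ∨ l ∨ l, j ∧ j ∧ l ∧ l) ∧ l ∨ d(d(j, j, c), j ∨ l ∨ l, j ∧ j ∧ l ∧ l) ∧ g(j, c, l) ∨ d(d(j, j, c), j ∨ l ∨ l, j ∧ j ∧ l ∧ l) ∧ h(j, c) ∨ d(d(j, j, c), j ∨ l ∨ l, j ∧ j ∧ l ∧ l) ∧ h(j, j) ∨ g(g(c ∨ j ∨ j ∨ l, l ∨ l, d(l, j, c)), c ∧ c ∧ c ∧ c ∧ j ∧ l ∨ c ∧ c ∧ c ∧ j ∧ l ∧ l ∨ c ∧ c ∧ c ∧ j ∧ l ∧ l ∨ c ∧ c ∧ j ∧ l ∧ l ∧ l, g(j ∨ l, c ∨ j ∨ l, c ∧ c ∧ j))

Answer: c ∧ c ∧ d(d(j, j, c), j ∨ l ∨ l, j ∧ j ∧ l ∧ l) ∧ l ∨ d(d(j, j, c), j ∨ l ∨ l, j ∧ j ∧ l ∧ l) ∧ g(j, c, l) ∨ d(d(j, j, c), j ∨ l ∨ l, j ∧ j ∧ l ∧ l) ∧ h(j, c) ∨ d(d(j, j, c), j ∨ l ∨ l, j ∧ j ∧ l ∧ l) ∧ h(j, j) ∨ g(g(c ∨ j ∨ j ∨ l, l ∨ l, d(l, j, c)), c ∧ c ∧ c ∧ c ∧ j ∧ l ∨ c ∧ c ∧ c ∧ j ∧ l ∧ l ∨ c ∧ c ∧ c ∧ j ∧ l ∧ l ∨ c ∧ c ∧ j ∧ l ∧ l ∧ l, g(j ∨ l, c ∨ j ∨ l, c ∧ c ∧ j))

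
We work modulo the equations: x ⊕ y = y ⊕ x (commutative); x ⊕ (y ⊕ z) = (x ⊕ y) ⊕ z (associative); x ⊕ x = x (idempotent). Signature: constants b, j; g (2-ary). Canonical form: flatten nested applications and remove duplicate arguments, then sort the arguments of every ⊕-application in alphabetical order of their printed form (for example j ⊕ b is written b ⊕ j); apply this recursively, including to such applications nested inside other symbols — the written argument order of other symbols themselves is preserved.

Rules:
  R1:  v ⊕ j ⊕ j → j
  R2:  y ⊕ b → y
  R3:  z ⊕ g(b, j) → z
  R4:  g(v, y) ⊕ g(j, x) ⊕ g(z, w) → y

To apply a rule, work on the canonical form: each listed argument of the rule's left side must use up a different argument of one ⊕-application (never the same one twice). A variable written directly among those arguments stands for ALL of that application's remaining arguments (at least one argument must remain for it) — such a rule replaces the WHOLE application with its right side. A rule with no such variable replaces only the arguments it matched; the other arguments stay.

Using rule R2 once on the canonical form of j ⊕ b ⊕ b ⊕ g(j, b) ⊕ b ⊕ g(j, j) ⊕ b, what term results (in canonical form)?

Answer: g(j, b) ⊕ g(j, j) ⊕ j

Derivation:
Canonical form:  b ⊕ g(j, b) ⊕ g(j, j) ⊕ j
Match R2:  consume b;  y := g(j, b) ⊕ g(j, j) ⊕ j
Every leftover argument binds to the variable; the entire application is replaced.
Giving:  g(j, b) ⊕ g(j, j) ⊕ j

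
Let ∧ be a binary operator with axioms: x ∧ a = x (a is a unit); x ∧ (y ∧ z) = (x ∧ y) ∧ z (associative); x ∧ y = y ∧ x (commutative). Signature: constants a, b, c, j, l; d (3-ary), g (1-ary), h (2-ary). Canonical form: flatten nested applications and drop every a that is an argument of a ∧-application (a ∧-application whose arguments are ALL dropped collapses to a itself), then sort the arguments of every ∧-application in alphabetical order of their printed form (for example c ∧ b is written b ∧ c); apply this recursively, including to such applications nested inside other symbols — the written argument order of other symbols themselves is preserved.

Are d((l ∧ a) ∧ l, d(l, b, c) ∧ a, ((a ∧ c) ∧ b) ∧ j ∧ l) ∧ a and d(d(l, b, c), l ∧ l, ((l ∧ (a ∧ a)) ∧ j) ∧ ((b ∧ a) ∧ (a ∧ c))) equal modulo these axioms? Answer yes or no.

Answer: no — d(l ∧ l, d(l, b, c), b ∧ c ∧ j ∧ l) vs d(d(l, b, c), l ∧ l, b ∧ c ∧ j ∧ l)

Derivation:
Left:  d((l ∧ a) ∧ l, d(l, b, c) ∧ a, ((a ∧ c) ∧ b) ∧ j ∧ l) ∧ a
  Simplify inside:  d((l ∧ a) ∧ l, d(l, b, c) ∧ a, ((a ∧ c) ∧ b) ∧ j ∧ l)  →  d(l ∧ l, d(l, b, c), b ∧ c ∧ j ∧ l)
  Drop the unit:  drop a
  Sort arguments:  d(l ∧ l, d(l, b, c), b ∧ c ∧ j ∧ l)
Right:  d(d(l, b, c), l ∧ l, ((l ∧ (a ∧ a)) ∧ j) ∧ ((b ∧ a) ∧ (a ∧ c)))
  Focus inside:  ((l ∧ (a ∧ a)) ∧ j) ∧ ((b ∧ a) ∧ (a ∧ c))
  Merge nested applications:  l ∧ a ∧ a ∧ j ∧ b ∧ a ∧ a ∧ c
  Units out:  drop a (×4)
  Sort:  b ∧ c ∧ j ∧ l
  Put back:  d(d(l, b, c), l ∧ l, b ∧ c ∧ j ∧ l)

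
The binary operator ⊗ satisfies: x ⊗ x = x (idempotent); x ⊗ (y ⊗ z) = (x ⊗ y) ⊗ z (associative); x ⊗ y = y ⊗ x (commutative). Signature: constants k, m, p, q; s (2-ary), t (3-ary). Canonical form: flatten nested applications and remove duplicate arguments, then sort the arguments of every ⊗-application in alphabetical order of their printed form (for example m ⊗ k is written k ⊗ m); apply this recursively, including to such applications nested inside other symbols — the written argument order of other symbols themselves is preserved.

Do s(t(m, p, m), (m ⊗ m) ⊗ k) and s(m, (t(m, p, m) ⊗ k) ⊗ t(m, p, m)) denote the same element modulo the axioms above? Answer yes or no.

Left:  s(t(m, p, m), (m ⊗ m) ⊗ k)
  Focus inside:  (m ⊗ m) ⊗ k
  Merge nested applications:  m ⊗ m ⊗ k
  Drop duplicates:  drop duplicate m
  Sort arguments:  k ⊗ m
  Reassemble:  s(t(m, p, m), k ⊗ m)
Right:  s(m, (t(m, p, m) ⊗ k) ⊗ t(m, p, m))
  Work inside:  (t(m, p, m) ⊗ k) ⊗ t(m, p, m)
  Flatten:  t(m, p, m) ⊗ k ⊗ t(m, p, m)
  Idempotence:  drop duplicate t(m, p, m)
  Order the arguments:  k ⊗ t(m, p, m)
  Reassemble:  s(m, k ⊗ t(m, p, m))

Answer: no — s(t(m, p, m), k ⊗ m) vs s(m, k ⊗ t(m, p, m))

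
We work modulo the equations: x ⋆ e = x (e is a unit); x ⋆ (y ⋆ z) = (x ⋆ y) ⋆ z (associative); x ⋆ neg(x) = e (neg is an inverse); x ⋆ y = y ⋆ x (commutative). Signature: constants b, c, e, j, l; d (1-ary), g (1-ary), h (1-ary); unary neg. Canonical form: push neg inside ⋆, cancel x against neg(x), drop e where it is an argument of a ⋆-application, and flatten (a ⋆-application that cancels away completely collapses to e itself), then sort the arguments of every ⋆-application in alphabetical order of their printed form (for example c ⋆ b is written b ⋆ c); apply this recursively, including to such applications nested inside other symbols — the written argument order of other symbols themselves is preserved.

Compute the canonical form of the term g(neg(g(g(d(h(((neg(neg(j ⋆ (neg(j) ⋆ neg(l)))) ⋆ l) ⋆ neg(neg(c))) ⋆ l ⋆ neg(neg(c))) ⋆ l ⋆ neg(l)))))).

Focus inside:  h(((neg(neg(j ⋆ (neg(j) ⋆ neg(l)))) ⋆ l) ⋆ neg(neg(c))) ⋆ l ⋆ neg(neg(c))) ⋆ l ⋆ neg(l)
Push neg inside:  distribute neg over ⋆ and collapse double neg
Inverses cancel:  l cancels
Combine occurrences:  h(c ⋆ c ⋆ l)
Reassemble:  g(neg(g(g(d(h(c ⋆ c ⋆ l))))))

Answer: g(neg(g(g(d(h(c ⋆ c ⋆ l))))))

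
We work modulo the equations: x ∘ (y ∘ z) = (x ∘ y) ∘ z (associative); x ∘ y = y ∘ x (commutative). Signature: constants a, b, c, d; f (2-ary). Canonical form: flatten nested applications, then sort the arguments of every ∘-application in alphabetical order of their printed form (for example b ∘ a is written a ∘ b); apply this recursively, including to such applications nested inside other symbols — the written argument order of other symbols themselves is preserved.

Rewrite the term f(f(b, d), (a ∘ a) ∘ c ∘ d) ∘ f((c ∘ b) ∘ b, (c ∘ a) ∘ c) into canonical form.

Answer: f(b ∘ b ∘ c, a ∘ c ∘ c) ∘ f(f(b, d), a ∘ a ∘ c ∘ d)

Derivation:
Simplify inside:  f(f(b, d), (a ∘ a) ∘ c ∘ d)  →  f(f(b, d), a ∘ a ∘ c ∘ d)
Simplify inside:  f((c ∘ b) ∘ b, (c ∘ a) ∘ c)  →  f(b ∘ b ∘ c, a ∘ c ∘ c)
Sort arguments:  f(b ∘ b ∘ c, a ∘ c ∘ c) ∘ f(f(b, d), a ∘ a ∘ c ∘ d)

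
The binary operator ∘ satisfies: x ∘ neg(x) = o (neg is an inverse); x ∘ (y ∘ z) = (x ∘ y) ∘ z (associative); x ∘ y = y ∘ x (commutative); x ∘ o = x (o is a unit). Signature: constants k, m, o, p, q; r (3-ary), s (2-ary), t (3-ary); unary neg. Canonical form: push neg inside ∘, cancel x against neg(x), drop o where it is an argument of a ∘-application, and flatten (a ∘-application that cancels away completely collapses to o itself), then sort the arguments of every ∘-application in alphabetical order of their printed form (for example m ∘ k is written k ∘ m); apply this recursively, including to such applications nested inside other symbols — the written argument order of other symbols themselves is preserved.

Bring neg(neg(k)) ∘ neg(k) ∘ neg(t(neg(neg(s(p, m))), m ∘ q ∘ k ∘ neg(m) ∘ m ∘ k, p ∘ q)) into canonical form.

Push neg inside:  distribute neg over ∘ and collapse double neg
Inverses cancel:  k cancels
Combine occurrences:  neg(t(s(p, m), k ∘ k ∘ m ∘ q, p ∘ q))

Answer: neg(t(s(p, m), k ∘ k ∘ m ∘ q, p ∘ q))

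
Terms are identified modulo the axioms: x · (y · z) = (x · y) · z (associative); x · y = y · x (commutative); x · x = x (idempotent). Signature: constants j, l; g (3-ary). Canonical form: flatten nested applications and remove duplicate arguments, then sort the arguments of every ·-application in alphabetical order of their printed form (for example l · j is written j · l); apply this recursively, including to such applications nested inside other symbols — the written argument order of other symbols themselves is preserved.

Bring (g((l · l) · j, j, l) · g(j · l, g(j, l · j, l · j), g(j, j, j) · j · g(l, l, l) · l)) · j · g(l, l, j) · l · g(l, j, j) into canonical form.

Flatten:  g((l · l) · j, j, l) · g(j · l, g(j, l · j, l · j), g(j, j, j) · j · g(l, l, l) · l) · j · g(l, l, j) · l · g(l, j, j)
Canonicalize subterm:  g((l · l) · j, j, l)  →  g(j · l, j, l)
Simplify inside:  g(j · l, g(j, l · j, l · j), g(j, j, j) · j · g(l, l, l) · l)  →  g(j · l, g(j, j · l, j · l), g(j, j, j) · g(l, l, l) · j · l)
Sort arguments:  g(j · l, g(j, j · l, j · l), g(j, j, j) · g(l, l, l) · j · l) · g(j · l, j, l) · g(l, j, j) · g(l, l, j) · j · l

Answer: g(j · l, g(j, j · l, j · l), g(j, j, j) · g(l, l, l) · j · l) · g(j · l, j, l) · g(l, j, j) · g(l, l, j) · j · l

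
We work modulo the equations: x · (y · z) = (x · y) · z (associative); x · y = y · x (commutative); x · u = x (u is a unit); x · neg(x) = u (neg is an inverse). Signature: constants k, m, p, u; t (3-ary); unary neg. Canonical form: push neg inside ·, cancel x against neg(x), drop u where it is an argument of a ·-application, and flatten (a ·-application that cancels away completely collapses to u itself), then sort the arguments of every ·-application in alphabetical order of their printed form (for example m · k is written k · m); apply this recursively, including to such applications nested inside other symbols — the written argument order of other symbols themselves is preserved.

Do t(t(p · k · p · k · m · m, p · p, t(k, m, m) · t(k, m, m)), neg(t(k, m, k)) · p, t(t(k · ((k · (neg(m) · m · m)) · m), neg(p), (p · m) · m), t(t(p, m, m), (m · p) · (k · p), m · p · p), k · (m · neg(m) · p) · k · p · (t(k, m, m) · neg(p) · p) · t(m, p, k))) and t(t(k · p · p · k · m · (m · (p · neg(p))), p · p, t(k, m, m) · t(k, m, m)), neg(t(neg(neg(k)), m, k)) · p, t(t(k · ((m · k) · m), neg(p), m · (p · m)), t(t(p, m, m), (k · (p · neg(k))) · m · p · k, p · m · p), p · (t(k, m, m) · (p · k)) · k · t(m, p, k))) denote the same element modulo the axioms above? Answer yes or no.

Left:  t(t(p · k · p · k · m · m, p · p, t(k, m, m) · t(k, m, m)), neg(t(k, m, k)) · p, t(t(k · ((k · (neg(m) · m · m)) · m), neg(p), (p · m) · m), t(t(p, m, m), (m · p) · (k · p), m · p · p), k · (m · neg(m) · p) · k · p · (t(k, m, m) · neg(p) · p) · t(m, p, k)))
  Work inside:  k · (m · neg(m) · p) · k · p · (t(k, m, m) · neg(p) · p) · t(m, p, k)
  Cancel:  m cancels
  Collect:  k · k · p · p · t(k, m, m) · t(m, p, k)
  Put back:  t(t(k · k · m · m · p · p, p · p, t(k, m, m) · t(k, m, m)), neg(t(k, m, k)) · p, t(t(k · k · m · m, neg(p), m · m · p), t(t(p, m, m), k · m · p · p, m · p · p), k · k · p · p · t(k, m, m) · t(m, p, k)))
Right:  t(t(k · p · p · k · m · (m · (p · neg(p))), p · p, t(k, m, m) · t(k, m, m)), neg(t(neg(neg(k)), m, k)) · p, t(t(k · ((m · k) · m), neg(p), m · (p · m)), t(t(p, m, m), (k · (p · neg(k))) · m · p · k, p · m · p), p · (t(k, m, m) · (p · k)) · k · t(m, p, k)))
  Focus inside:  p · (t(k, m, m) · (p · k)) · k · t(m, p, k)
  Collect terms:  p · p · t(k, m, m) · k · k · t(m, p, k)
  Sort:  k · k · p · p · t(k, m, m) · t(m, p, k)
  Reassemble:  t(t(k · k · m · m · p · p, p · p, t(k, m, m) · t(k, m, m)), neg(t(k, m, k)) · p, t(t(k · k · m · m, neg(p), m · m · p), t(t(p, m, m), k · m · p · p, m · p · p), k · k · p · p · t(k, m, m) · t(m, p, k)))

Answer: yes — both canonical forms are t(t(k · k · m · m · p · p, p · p, t(k, m, m) · t(k, m, m)), neg(t(k, m, k)) · p, t(t(k · k · m · m, neg(p), m · m · p), t(t(p, m, m), k · m · p · p, m · p · p), k · k · p · p · t(k, m, m) · t(m, p, k)))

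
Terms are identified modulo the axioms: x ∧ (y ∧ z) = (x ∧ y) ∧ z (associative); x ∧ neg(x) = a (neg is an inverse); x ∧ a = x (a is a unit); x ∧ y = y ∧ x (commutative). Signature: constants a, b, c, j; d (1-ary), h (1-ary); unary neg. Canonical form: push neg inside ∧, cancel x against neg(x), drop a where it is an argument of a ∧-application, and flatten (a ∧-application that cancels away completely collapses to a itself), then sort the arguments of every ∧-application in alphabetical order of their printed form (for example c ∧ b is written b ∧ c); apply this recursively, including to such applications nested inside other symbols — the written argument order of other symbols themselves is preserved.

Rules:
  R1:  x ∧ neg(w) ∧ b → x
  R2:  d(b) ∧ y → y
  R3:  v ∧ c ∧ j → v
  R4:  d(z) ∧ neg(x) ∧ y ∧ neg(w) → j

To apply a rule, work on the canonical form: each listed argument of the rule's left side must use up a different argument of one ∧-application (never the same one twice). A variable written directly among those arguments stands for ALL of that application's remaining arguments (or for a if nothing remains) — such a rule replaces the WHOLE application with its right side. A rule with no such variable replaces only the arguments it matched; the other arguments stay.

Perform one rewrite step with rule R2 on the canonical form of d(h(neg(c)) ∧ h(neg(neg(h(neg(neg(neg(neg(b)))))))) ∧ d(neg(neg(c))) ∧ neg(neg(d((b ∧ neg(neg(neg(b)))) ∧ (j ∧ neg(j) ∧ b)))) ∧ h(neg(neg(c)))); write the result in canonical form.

Canonical form:  d(d(b) ∧ d(c) ∧ h(c) ∧ h(h(b)) ∧ h(neg(c)))
R2 matches:  uses d(b);  y := d(c) ∧ h(c) ∧ h(h(b)) ∧ h(neg(c))
The extension variable absorbs all remaining arguments, so the whole application is rewritten.
Result:  d(d(c) ∧ h(c) ∧ h(h(b)) ∧ h(neg(c)))

Answer: d(d(c) ∧ h(c) ∧ h(h(b)) ∧ h(neg(c)))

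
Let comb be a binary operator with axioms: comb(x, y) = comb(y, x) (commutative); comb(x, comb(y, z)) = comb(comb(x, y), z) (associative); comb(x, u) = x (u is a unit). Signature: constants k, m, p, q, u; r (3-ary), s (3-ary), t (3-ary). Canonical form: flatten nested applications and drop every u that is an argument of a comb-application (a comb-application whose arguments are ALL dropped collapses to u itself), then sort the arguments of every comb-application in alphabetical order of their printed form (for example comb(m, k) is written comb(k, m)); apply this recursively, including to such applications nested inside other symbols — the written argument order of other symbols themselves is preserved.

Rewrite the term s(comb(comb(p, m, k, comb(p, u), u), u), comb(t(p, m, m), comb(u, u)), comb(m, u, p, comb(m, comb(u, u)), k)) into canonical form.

Answer: s(comb(k, m, p, p), t(p, m, m), comb(k, m, m, p))

Derivation:
Work inside:  comb(m, u, p, comb(m, comb(u, u)), k)
Merge nested applications:  comb(m, u, p, m, u, u, k)
Units out:  drop u (×3)
Sort:  comb(k, m, m, p)
Put back:  s(comb(k, m, p, p), t(p, m, m), comb(k, m, m, p))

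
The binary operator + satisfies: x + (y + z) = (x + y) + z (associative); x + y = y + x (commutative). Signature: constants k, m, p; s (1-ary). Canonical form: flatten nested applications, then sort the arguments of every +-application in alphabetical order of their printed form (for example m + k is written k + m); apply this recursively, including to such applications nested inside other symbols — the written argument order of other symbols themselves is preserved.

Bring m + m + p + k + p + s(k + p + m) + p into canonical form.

Canonicalize subterm:  s(k + p + m)  →  s(k + m + p)
Sort:  k + m + m + p + p + p + s(k + m + p)

Answer: k + m + m + p + p + p + s(k + m + p)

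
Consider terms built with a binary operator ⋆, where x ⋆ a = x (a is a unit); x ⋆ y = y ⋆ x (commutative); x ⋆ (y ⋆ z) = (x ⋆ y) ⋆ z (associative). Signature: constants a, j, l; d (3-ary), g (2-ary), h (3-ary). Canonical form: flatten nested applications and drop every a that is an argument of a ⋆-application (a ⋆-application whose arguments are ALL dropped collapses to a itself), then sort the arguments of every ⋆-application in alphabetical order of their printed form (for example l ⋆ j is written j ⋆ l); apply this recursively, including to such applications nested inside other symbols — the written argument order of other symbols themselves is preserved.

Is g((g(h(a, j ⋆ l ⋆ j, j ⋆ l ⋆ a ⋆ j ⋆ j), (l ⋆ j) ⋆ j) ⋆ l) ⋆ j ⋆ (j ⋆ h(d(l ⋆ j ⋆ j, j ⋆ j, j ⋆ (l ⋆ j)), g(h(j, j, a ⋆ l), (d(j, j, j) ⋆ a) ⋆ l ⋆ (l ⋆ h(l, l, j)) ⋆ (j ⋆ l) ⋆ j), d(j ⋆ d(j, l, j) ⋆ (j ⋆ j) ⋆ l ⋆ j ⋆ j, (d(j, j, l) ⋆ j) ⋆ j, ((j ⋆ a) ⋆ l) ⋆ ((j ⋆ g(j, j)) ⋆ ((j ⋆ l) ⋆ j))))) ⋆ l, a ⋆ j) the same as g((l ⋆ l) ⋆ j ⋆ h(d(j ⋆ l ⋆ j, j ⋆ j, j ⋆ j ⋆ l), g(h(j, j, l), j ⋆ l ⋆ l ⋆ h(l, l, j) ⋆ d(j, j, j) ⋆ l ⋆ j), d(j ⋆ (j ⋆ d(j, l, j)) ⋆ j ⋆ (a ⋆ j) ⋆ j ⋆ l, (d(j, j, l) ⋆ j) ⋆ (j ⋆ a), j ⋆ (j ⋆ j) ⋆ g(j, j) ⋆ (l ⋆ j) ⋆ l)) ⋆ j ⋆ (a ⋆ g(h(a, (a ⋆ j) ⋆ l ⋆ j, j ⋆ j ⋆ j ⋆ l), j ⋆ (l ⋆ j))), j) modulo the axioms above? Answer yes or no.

Left:  g((g(h(a, j ⋆ l ⋆ j, j ⋆ l ⋆ a ⋆ j ⋆ j), (l ⋆ j) ⋆ j) ⋆ l) ⋆ j ⋆ (j ⋆ h(d(l ⋆ j ⋆ j, j ⋆ j, j ⋆ (l ⋆ j)), g(h(j, j, a ⋆ l), (d(j, j, j) ⋆ a) ⋆ l ⋆ (l ⋆ h(l, l, j)) ⋆ (j ⋆ l) ⋆ j), d(j ⋆ d(j, l, j) ⋆ (j ⋆ j) ⋆ l ⋆ j ⋆ j, (d(j, j, l) ⋆ j) ⋆ j, ((j ⋆ a) ⋆ l) ⋆ ((j ⋆ g(j, j)) ⋆ ((j ⋆ l) ⋆ j))))) ⋆ l, a ⋆ j)
  Work inside:  (g(h(a, j ⋆ l ⋆ j, j ⋆ l ⋆ a ⋆ j ⋆ j), (l ⋆ j) ⋆ j) ⋆ l) ⋆ j ⋆ (j ⋆ h(d(l ⋆ j ⋆ j, j ⋆ j, j ⋆ (l ⋆ j)), g(h(j, j, a ⋆ l), (d(j, j, j) ⋆ a) ⋆ l ⋆ (l ⋆ h(l, l, j)) ⋆ (j ⋆ l) ⋆ j), d(j ⋆ d(j, l, j) ⋆ (j ⋆ j) ⋆ l ⋆ j ⋆ j, (d(j, j, l) ⋆ j) ⋆ j, ((j ⋆ a) ⋆ l) ⋆ ((j ⋆ g(j, j)) ⋆ ((j ⋆ l) ⋆ j))))) ⋆ l
  Flatten:  g(h(a, j ⋆ l ⋆ j, j ⋆ l ⋆ a ⋆ j ⋆ j), (l ⋆ j) ⋆ j) ⋆ l ⋆ j ⋆ j ⋆ h(d(l ⋆ j ⋆ j, j ⋆ j, j ⋆ (l ⋆ j)), g(h(j, j, a ⋆ l), (d(j, j, j) ⋆ a) ⋆ l ⋆ (l ⋆ h(l, l, j)) ⋆ (j ⋆ l) ⋆ j), d(j ⋆ d(j, l, j) ⋆ (j ⋆ j) ⋆ l ⋆ j ⋆ j, (d(j, j, l) ⋆ j) ⋆ j, ((j ⋆ a) ⋆ l) ⋆ ((j ⋆ g(j, j)) ⋆ ((j ⋆ l) ⋆ j)))) ⋆ l
  Inside:  g(h(a, j ⋆ l ⋆ j, j ⋆ l ⋆ a ⋆ j ⋆ j), (l ⋆ j) ⋆ j)  →  g(h(a, j ⋆ j ⋆ l, j ⋆ j ⋆ j ⋆ l), j ⋆ j ⋆ l)
  Inside:  h(d(l ⋆ j ⋆ j, j ⋆ j, j ⋆ (l ⋆ j)), g(h(j, j, a ⋆ l), (d(j, j, j) ⋆ a) ⋆ l ⋆ (l ⋆ h(l, l, j)) ⋆ (j ⋆ l) ⋆ j), d(j ⋆ d(j, l, j) ⋆ (j ⋆ j) ⋆ l ⋆ j ⋆ j, (d(j, j, l) ⋆ j) ⋆ j, ((j ⋆ a) ⋆ l) ⋆ ((j ⋆ g(j, j)) ⋆ ((j ⋆ l) ⋆ j))))  →  h(d(j ⋆ j ⋆ l, j ⋆ j, j ⋆ j ⋆ l), g(h(j, j, l), d(j, j, j) ⋆ h(l, l, j) ⋆ j ⋆ j ⋆ l ⋆ l ⋆ l), d(d(j, l, j) ⋆ j ⋆ j ⋆ j ⋆ j ⋆ j ⋆ l, d(j, j, l) ⋆ j ⋆ j, g(j, j) ⋆ j ⋆ j ⋆ j ⋆ j ⋆ l ⋆ l))
  Sort arguments:  g(h(a, j ⋆ j ⋆ l, j ⋆ j ⋆ j ⋆ l), j ⋆ j ⋆ l) ⋆ h(d(j ⋆ j ⋆ l, j ⋆ j, j ⋆ j ⋆ l), g(h(j, j, l), d(j, j, j) ⋆ h(l, l, j) ⋆ j ⋆ j ⋆ l ⋆ l ⋆ l), d(d(j, l, j) ⋆ j ⋆ j ⋆ j ⋆ j ⋆ j ⋆ l, d(j, j, l) ⋆ j ⋆ j, g(j, j) ⋆ j ⋆ j ⋆ j ⋆ j ⋆ l ⋆ l)) ⋆ j ⋆ j ⋆ l ⋆ l
  Rebuild:  g(g(h(a, j ⋆ j ⋆ l, j ⋆ j ⋆ j ⋆ l), j ⋆ j ⋆ l) ⋆ h(d(j ⋆ j ⋆ l, j ⋆ j, j ⋆ j ⋆ l), g(h(j, j, l), d(j, j, j) ⋆ h(l, l, j) ⋆ j ⋆ j ⋆ l ⋆ l ⋆ l), d(d(j, l, j) ⋆ j ⋆ j ⋆ j ⋆ j ⋆ j ⋆ l, d(j, j, l) ⋆ j ⋆ j, g(j, j) ⋆ j ⋆ j ⋆ j ⋆ j ⋆ l ⋆ l)) ⋆ j ⋆ j ⋆ l ⋆ l, j)
Right:  g((l ⋆ l) ⋆ j ⋆ h(d(j ⋆ l ⋆ j, j ⋆ j, j ⋆ j ⋆ l), g(h(j, j, l), j ⋆ l ⋆ l ⋆ h(l, l, j) ⋆ d(j, j, j) ⋆ l ⋆ j), d(j ⋆ (j ⋆ d(j, l, j)) ⋆ j ⋆ (a ⋆ j) ⋆ j ⋆ l, (d(j, j, l) ⋆ j) ⋆ (j ⋆ a), j ⋆ (j ⋆ j) ⋆ g(j, j) ⋆ (l ⋆ j) ⋆ l)) ⋆ j ⋆ (a ⋆ g(h(a, (a ⋆ j) ⋆ l ⋆ j, j ⋆ j ⋆ j ⋆ l), j ⋆ (l ⋆ j))), j)
  Descend into:  (l ⋆ l) ⋆ j ⋆ h(d(j ⋆ l ⋆ j, j ⋆ j, j ⋆ j ⋆ l), g(h(j, j, l), j ⋆ l ⋆ l ⋆ h(l, l, j) ⋆ d(j, j, j) ⋆ l ⋆ j), d(j ⋆ (j ⋆ d(j, l, j)) ⋆ j ⋆ (a ⋆ j) ⋆ j ⋆ l, (d(j, j, l) ⋆ j) ⋆ (j ⋆ a), j ⋆ (j ⋆ j) ⋆ g(j, j) ⋆ (l ⋆ j) ⋆ l)) ⋆ j ⋆ (a ⋆ g(h(a, (a ⋆ j) ⋆ l ⋆ j, j ⋆ j ⋆ j ⋆ l), j ⋆ (l ⋆ j)))
  Merge nested applications:  l ⋆ l ⋆ j ⋆ h(d(j ⋆ l ⋆ j, j ⋆ j, j ⋆ j ⋆ l), g(h(j, j, l), j ⋆ l ⋆ l ⋆ h(l, l, j) ⋆ d(j, j, j) ⋆ l ⋆ j), d(j ⋆ (j ⋆ d(j, l, j)) ⋆ j ⋆ (a ⋆ j) ⋆ j ⋆ l, (d(j, j, l) ⋆ j) ⋆ (j ⋆ a), j ⋆ (j ⋆ j) ⋆ g(j, j) ⋆ (l ⋆ j) ⋆ l)) ⋆ j ⋆ a ⋆ g(h(a, (a ⋆ j) ⋆ l ⋆ j, j ⋆ j ⋆ j ⋆ l), j ⋆ (l ⋆ j))
  Simplify inside:  h(d(j ⋆ l ⋆ j, j ⋆ j, j ⋆ j ⋆ l), g(h(j, j, l), j ⋆ l ⋆ l ⋆ h(l, l, j) ⋆ d(j, j, j) ⋆ l ⋆ j), d(j ⋆ (j ⋆ d(j, l, j)) ⋆ j ⋆ (a ⋆ j) ⋆ j ⋆ l, (d(j, j, l) ⋆ j) ⋆ (j ⋆ a), j ⋆ (j ⋆ j) ⋆ g(j, j) ⋆ (l ⋆ j) ⋆ l))  →  h(d(j ⋆ j ⋆ l, j ⋆ j, j ⋆ j ⋆ l), g(h(j, j, l), d(j, j, j) ⋆ h(l, l, j) ⋆ j ⋆ j ⋆ l ⋆ l ⋆ l), d(d(j, l, j) ⋆ j ⋆ j ⋆ j ⋆ j ⋆ j ⋆ l, d(j, j, l) ⋆ j ⋆ j, g(j, j) ⋆ j ⋆ j ⋆ j ⋆ j ⋆ l ⋆ l))
  Canonicalize subterm:  g(h(a, (a ⋆ j) ⋆ l ⋆ j, j ⋆ j ⋆ j ⋆ l), j ⋆ (l ⋆ j))  →  g(h(a, j ⋆ j ⋆ l, j ⋆ j ⋆ j ⋆ l), j ⋆ j ⋆ l)
  Unit:  drop a
  Sort:  g(h(a, j ⋆ j ⋆ l, j ⋆ j ⋆ j ⋆ l), j ⋆ j ⋆ l) ⋆ h(d(j ⋆ j ⋆ l, j ⋆ j, j ⋆ j ⋆ l), g(h(j, j, l), d(j, j, j) ⋆ h(l, l, j) ⋆ j ⋆ j ⋆ l ⋆ l ⋆ l), d(d(j, l, j) ⋆ j ⋆ j ⋆ j ⋆ j ⋆ j ⋆ l, d(j, j, l) ⋆ j ⋆ j, g(j, j) ⋆ j ⋆ j ⋆ j ⋆ j ⋆ l ⋆ l)) ⋆ j ⋆ j ⋆ l ⋆ l
  Put back:  g(g(h(a, j ⋆ j ⋆ l, j ⋆ j ⋆ j ⋆ l), j ⋆ j ⋆ l) ⋆ h(d(j ⋆ j ⋆ l, j ⋆ j, j ⋆ j ⋆ l), g(h(j, j, l), d(j, j, j) ⋆ h(l, l, j) ⋆ j ⋆ j ⋆ l ⋆ l ⋆ l), d(d(j, l, j) ⋆ j ⋆ j ⋆ j ⋆ j ⋆ j ⋆ l, d(j, j, l) ⋆ j ⋆ j, g(j, j) ⋆ j ⋆ j ⋆ j ⋆ j ⋆ l ⋆ l)) ⋆ j ⋆ j ⋆ l ⋆ l, j)

Answer: yes — both canonical forms are g(g(h(a, j ⋆ j ⋆ l, j ⋆ j ⋆ j ⋆ l), j ⋆ j ⋆ l) ⋆ h(d(j ⋆ j ⋆ l, j ⋆ j, j ⋆ j ⋆ l), g(h(j, j, l), d(j, j, j) ⋆ h(l, l, j) ⋆ j ⋆ j ⋆ l ⋆ l ⋆ l), d(d(j, l, j) ⋆ j ⋆ j ⋆ j ⋆ j ⋆ j ⋆ l, d(j, j, l) ⋆ j ⋆ j, g(j, j) ⋆ j ⋆ j ⋆ j ⋆ j ⋆ l ⋆ l)) ⋆ j ⋆ j ⋆ l ⋆ l, j)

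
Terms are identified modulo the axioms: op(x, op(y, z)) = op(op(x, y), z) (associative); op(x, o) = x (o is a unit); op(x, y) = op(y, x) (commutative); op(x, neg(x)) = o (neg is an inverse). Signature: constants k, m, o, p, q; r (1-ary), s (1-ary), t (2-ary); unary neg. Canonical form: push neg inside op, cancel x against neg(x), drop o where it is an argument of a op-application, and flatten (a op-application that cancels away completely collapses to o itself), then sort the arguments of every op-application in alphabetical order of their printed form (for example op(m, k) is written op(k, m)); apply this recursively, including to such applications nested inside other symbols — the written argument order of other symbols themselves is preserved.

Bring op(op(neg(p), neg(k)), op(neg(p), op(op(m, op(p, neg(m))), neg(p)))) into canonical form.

Answer: op(neg(k), neg(p), neg(p))

Derivation:
Cancel inverse pairs:  m cancels
Collect:  op(neg(p), neg(p), neg(k))
Order the arguments:  op(neg(k), neg(p), neg(p))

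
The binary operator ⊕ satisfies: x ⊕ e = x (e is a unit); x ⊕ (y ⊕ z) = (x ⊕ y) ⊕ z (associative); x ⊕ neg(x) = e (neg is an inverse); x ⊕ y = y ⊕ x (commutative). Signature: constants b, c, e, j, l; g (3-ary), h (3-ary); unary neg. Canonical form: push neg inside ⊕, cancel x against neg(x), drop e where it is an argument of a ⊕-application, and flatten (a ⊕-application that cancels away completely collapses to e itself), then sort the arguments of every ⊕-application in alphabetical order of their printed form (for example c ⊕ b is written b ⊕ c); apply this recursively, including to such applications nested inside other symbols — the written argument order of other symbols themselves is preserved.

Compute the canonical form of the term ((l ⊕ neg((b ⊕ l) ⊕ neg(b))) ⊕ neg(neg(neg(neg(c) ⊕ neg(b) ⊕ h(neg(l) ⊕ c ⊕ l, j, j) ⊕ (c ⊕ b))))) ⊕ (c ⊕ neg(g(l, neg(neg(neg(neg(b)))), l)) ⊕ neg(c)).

Push neg inside:  distribute neg over ⊕ and collapse double neg
Cancel inverse pairs:  l cancels; b cancels; c cancels
Collect terms:  neg(h(c, j, j)) ⊕ neg(g(l, b, l))
Sort:  neg(g(l, b, l)) ⊕ neg(h(c, j, j))

Answer: neg(g(l, b, l)) ⊕ neg(h(c, j, j))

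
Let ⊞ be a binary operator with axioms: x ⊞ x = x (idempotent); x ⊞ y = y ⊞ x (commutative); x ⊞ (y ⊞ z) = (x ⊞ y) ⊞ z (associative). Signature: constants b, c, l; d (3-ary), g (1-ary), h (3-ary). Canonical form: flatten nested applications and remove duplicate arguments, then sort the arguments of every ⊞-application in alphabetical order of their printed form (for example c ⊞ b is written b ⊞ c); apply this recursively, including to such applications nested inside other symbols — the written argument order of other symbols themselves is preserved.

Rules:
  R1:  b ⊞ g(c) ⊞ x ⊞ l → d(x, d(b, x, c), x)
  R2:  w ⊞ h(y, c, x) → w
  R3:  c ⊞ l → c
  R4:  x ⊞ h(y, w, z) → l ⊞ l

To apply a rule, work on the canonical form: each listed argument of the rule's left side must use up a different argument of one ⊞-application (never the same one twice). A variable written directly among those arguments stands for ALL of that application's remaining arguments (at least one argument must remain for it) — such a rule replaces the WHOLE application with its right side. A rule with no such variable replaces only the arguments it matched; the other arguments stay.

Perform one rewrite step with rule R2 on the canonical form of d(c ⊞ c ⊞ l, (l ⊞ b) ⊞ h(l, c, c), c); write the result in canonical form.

Answer: d(c ⊞ l, b ⊞ l, c)

Derivation:
Canonical form:  d(c ⊞ l, b ⊞ h(l, c, c) ⊞ l, c)
Match R2:  consume h(l, c, c);  w := b ⊞ l, x := c, y := l
The extension variable absorbs all remaining arguments, so the whole application is rewritten.
Giving:  d(c ⊞ l, b ⊞ l, c)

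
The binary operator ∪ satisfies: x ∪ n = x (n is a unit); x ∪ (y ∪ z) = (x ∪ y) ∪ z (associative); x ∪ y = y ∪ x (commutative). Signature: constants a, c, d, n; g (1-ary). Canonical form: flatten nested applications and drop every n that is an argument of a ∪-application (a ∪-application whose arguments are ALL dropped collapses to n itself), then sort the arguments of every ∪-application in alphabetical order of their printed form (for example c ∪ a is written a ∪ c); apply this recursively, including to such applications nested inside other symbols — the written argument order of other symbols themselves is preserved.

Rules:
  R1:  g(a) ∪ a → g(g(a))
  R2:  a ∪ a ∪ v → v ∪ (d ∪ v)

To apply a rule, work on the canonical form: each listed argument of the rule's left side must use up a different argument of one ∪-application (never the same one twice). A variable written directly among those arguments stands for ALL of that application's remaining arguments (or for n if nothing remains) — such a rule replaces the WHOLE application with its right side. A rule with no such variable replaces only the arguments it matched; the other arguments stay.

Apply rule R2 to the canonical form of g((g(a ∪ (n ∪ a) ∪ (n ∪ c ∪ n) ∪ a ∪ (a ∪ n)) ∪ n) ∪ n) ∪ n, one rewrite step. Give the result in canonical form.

Canonical form:  g(g(a ∪ a ∪ a ∪ a ∪ c))
Apply R2:  consuming a, a;  v := a ∪ a ∪ c
The variable takes the whole remainder — replace the entire application.
Giving:  g(g(a ∪ a ∪ a ∪ a ∪ c ∪ c ∪ d))

Answer: g(g(a ∪ a ∪ a ∪ a ∪ c ∪ c ∪ d))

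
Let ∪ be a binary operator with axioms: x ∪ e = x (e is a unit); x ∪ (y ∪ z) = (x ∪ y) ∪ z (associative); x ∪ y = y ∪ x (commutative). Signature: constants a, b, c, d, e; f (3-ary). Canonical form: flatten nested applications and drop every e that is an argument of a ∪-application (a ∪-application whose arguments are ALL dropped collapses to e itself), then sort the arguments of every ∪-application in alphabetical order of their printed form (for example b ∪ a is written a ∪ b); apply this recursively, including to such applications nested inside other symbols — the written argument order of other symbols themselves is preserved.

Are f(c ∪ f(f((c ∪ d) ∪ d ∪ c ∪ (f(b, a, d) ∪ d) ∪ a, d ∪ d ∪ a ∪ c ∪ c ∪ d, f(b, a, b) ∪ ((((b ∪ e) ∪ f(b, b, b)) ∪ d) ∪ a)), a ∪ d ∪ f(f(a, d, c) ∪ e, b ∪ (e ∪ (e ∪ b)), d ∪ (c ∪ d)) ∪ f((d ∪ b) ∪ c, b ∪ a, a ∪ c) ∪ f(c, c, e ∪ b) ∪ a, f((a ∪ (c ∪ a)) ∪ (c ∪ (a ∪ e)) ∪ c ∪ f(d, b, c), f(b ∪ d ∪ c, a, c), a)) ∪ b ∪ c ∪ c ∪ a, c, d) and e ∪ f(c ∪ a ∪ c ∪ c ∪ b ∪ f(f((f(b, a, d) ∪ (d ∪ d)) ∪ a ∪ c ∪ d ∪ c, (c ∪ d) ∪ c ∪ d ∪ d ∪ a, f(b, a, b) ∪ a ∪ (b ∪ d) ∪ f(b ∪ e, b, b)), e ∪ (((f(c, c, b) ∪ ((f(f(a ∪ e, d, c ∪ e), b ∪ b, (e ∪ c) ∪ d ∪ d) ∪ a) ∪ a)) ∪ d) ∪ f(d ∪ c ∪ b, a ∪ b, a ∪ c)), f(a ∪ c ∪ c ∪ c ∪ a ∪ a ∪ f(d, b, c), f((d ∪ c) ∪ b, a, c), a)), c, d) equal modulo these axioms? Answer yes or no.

Answer: yes — both canonical forms are f(a ∪ b ∪ c ∪ c ∪ c ∪ f(f(a ∪ c ∪ c ∪ d ∪ d ∪ d ∪ f(b, a, d), a ∪ c ∪ c ∪ d ∪ d ∪ d, a ∪ b ∪ d ∪ f(b, a, b) ∪ f(b, b, b)), a ∪ a ∪ d ∪ f(b ∪ c ∪ d, a ∪ b, a ∪ c) ∪ f(c, c, b) ∪ f(f(a, d, c), b ∪ b, c ∪ d ∪ d), f(a ∪ a ∪ a ∪ c ∪ c ∪ c ∪ f(d, b, c), f(b ∪ c ∪ d, a, c), a)), c, d)

Derivation:
Left:  f(c ∪ f(f((c ∪ d) ∪ d ∪ c ∪ (f(b, a, d) ∪ d) ∪ a, d ∪ d ∪ a ∪ c ∪ c ∪ d, f(b, a, b) ∪ ((((b ∪ e) ∪ f(b, b, b)) ∪ d) ∪ a)), a ∪ d ∪ f(f(a, d, c) ∪ e, b ∪ (e ∪ (e ∪ b)), d ∪ (c ∪ d)) ∪ f((d ∪ b) ∪ c, b ∪ a, a ∪ c) ∪ f(c, c, e ∪ b) ∪ a, f((a ∪ (c ∪ a)) ∪ (c ∪ (a ∪ e)) ∪ c ∪ f(d, b, c), f(b ∪ d ∪ c, a, c), a)) ∪ b ∪ c ∪ c ∪ a, c, d)
  Focus inside:  c ∪ f(f((c ∪ d) ∪ d ∪ c ∪ (f(b, a, d) ∪ d) ∪ a, d ∪ d ∪ a ∪ c ∪ c ∪ d, f(b, a, b) ∪ ((((b ∪ e) ∪ f(b, b, b)) ∪ d) ∪ a)), a ∪ d ∪ f(f(a, d, c) ∪ e, b ∪ (e ∪ (e ∪ b)), d ∪ (c ∪ d)) ∪ f((d ∪ b) ∪ c, b ∪ a, a ∪ c) ∪ f(c, c, e ∪ b) ∪ a, f((a ∪ (c ∪ a)) ∪ (c ∪ (a ∪ e)) ∪ c ∪ f(d, b, c), f(b ∪ d ∪ c, a, c), a)) ∪ b ∪ c ∪ c ∪ a
  Inside:  f(f((c ∪ d) ∪ d ∪ c ∪ (f(b, a, d) ∪ d) ∪ a, d ∪ d ∪ a ∪ c ∪ c ∪ d, f(b, a, b) ∪ ((((b ∪ e) ∪ f(b, b, b)) ∪ d) ∪ a)), a ∪ d ∪ f(f(a, d, c) ∪ e, b ∪ (e ∪ (e ∪ b)), d ∪ (c ∪ d)) ∪ f((d ∪ b) ∪ c, b ∪ a, a ∪ c) ∪ f(c, c, e ∪ b) ∪ a, f((a ∪ (c ∪ a)) ∪ (c ∪ (a ∪ e)) ∪ c ∪ f(d, b, c), f(b ∪ d ∪ c, a, c), a))  →  f(f(a ∪ c ∪ c ∪ d ∪ d ∪ d ∪ f(b, a, d), a ∪ c ∪ c ∪ d ∪ d ∪ d, a ∪ b ∪ d ∪ f(b, a, b) ∪ f(b, b, b)), a ∪ a ∪ d ∪ f(b ∪ c ∪ d, a ∪ b, a ∪ c) ∪ f(c, c, b) ∪ f(f(a, d, c), b ∪ b, c ∪ d ∪ d), f(a ∪ a ∪ a ∪ c ∪ c ∪ c ∪ f(d, b, c), f(b ∪ c ∪ d, a, c), a))
  Sort:  a ∪ b ∪ c ∪ c ∪ c ∪ f(f(a ∪ c ∪ c ∪ d ∪ d ∪ d ∪ f(b, a, d), a ∪ c ∪ c ∪ d ∪ d ∪ d, a ∪ b ∪ d ∪ f(b, a, b) ∪ f(b, b, b)), a ∪ a ∪ d ∪ f(b ∪ c ∪ d, a ∪ b, a ∪ c) ∪ f(c, c, b) ∪ f(f(a, d, c), b ∪ b, c ∪ d ∪ d), f(a ∪ a ∪ a ∪ c ∪ c ∪ c ∪ f(d, b, c), f(b ∪ c ∪ d, a, c), a))
  Rebuild:  f(a ∪ b ∪ c ∪ c ∪ c ∪ f(f(a ∪ c ∪ c ∪ d ∪ d ∪ d ∪ f(b, a, d), a ∪ c ∪ c ∪ d ∪ d ∪ d, a ∪ b ∪ d ∪ f(b, a, b) ∪ f(b, b, b)), a ∪ a ∪ d ∪ f(b ∪ c ∪ d, a ∪ b, a ∪ c) ∪ f(c, c, b) ∪ f(f(a, d, c), b ∪ b, c ∪ d ∪ d), f(a ∪ a ∪ a ∪ c ∪ c ∪ c ∪ f(d, b, c), f(b ∪ c ∪ d, a, c), a)), c, d)
Right:  e ∪ f(c ∪ a ∪ c ∪ c ∪ b ∪ f(f((f(b, a, d) ∪ (d ∪ d)) ∪ a ∪ c ∪ d ∪ c, (c ∪ d) ∪ c ∪ d ∪ d ∪ a, f(b, a, b) ∪ a ∪ (b ∪ d) ∪ f(b ∪ e, b, b)), e ∪ (((f(c, c, b) ∪ ((f(f(a ∪ e, d, c ∪ e), b ∪ b, (e ∪ c) ∪ d ∪ d) ∪ a) ∪ a)) ∪ d) ∪ f(d ∪ c ∪ b, a ∪ b, a ∪ c)), f(a ∪ c ∪ c ∪ c ∪ a ∪ a ∪ f(d, b, c), f((d ∪ c) ∪ b, a, c), a)), c, d)
  Simplify inside:  f(c ∪ a ∪ c ∪ c ∪ b ∪ f(f((f(b, a, d) ∪ (d ∪ d)) ∪ a ∪ c ∪ d ∪ c, (c ∪ d) ∪ c ∪ d ∪ d ∪ a, f(b, a, b) ∪ a ∪ (b ∪ d) ∪ f(b ∪ e, b, b)), e ∪ (((f(c, c, b) ∪ ((f(f(a ∪ e, d, c ∪ e), b ∪ b, (e ∪ c) ∪ d ∪ d) ∪ a) ∪ a)) ∪ d) ∪ f(d ∪ c ∪ b, a ∪ b, a ∪ c)), f(a ∪ c ∪ c ∪ c ∪ a ∪ a ∪ f(d, b, c), f((d ∪ c) ∪ b, a, c), a)), c, d)  →  f(a ∪ b ∪ c ∪ c ∪ c ∪ f(f(a ∪ c ∪ c ∪ d ∪ d ∪ d ∪ f(b, a, d), a ∪ c ∪ c ∪ d ∪ d ∪ d, a ∪ b ∪ d ∪ f(b, a, b) ∪ f(b, b, b)), a ∪ a ∪ d ∪ f(b ∪ c ∪ d, a ∪ b, a ∪ c) ∪ f(c, c, b) ∪ f(f(a, d, c), b ∪ b, c ∪ d ∪ d), f(a ∪ a ∪ a ∪ c ∪ c ∪ c ∪ f(d, b, c), f(b ∪ c ∪ d, a, c), a)), c, d)
  Units out:  drop e
  Order the arguments:  f(a ∪ b ∪ c ∪ c ∪ c ∪ f(f(a ∪ c ∪ c ∪ d ∪ d ∪ d ∪ f(b, a, d), a ∪ c ∪ c ∪ d ∪ d ∪ d, a ∪ b ∪ d ∪ f(b, a, b) ∪ f(b, b, b)), a ∪ a ∪ d ∪ f(b ∪ c ∪ d, a ∪ b, a ∪ c) ∪ f(c, c, b) ∪ f(f(a, d, c), b ∪ b, c ∪ d ∪ d), f(a ∪ a ∪ a ∪ c ∪ c ∪ c ∪ f(d, b, c), f(b ∪ c ∪ d, a, c), a)), c, d)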